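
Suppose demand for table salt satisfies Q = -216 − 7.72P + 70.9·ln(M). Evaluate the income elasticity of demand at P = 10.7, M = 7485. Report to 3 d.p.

At P = 10.7, M = 7485: Q = 333.871.
Holding P constant, ∂Q/∂M = 70.9/M = 0.00947228.
η_M = (∂Q/∂M)·(M/Q) = 0.00947228 × (7485/333.871) = 0.212.

0.212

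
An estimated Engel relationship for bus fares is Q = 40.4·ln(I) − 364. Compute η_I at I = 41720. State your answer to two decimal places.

0.61

At I = 41720: Q = 65.805.
dQ/dI = 40.4/I = 0.00096836 at this income.
η = (dQ/dI)·(I/Q) = 0.00096836 × (41720/65.805) = 0.61.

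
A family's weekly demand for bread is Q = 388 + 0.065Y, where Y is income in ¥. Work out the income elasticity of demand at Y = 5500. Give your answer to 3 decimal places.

At Y = 5500: Q = 745.500.
dQ/dY = 0.065.
η = (dQ/dY)·(Y/Q) = 0.065 × (5500/745.500) = 0.480.

0.480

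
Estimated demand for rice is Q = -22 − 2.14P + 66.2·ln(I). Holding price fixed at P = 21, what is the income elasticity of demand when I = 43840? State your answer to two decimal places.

At P = 21, I = 43840: Q = 640.626.
Holding P constant, ∂Q/∂I = 66.2/I = 0.00151004.
η_I = (∂Q/∂I)·(I/Q) = 0.00151004 × (43840/640.626) = 0.10.

0.10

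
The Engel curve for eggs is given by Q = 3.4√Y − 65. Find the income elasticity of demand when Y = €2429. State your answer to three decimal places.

At Y = 2429: Q = 102.569.
dQ/dY = 3.4/(2√Y) = 0.0344933 at this income.
η = (dQ/dY)·(Y/Q) = 0.0344933 × (2429/102.569) = 0.817.

0.817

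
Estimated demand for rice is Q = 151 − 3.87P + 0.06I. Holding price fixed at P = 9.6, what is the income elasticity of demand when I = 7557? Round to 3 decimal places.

0.799

At P = 9.6, I = 7557: Q = 567.268.
Holding P constant, ∂Q/∂I = 0.06.
η_I = (∂Q/∂I)·(I/Q) = 0.06 × (7557/567.268) = 0.799.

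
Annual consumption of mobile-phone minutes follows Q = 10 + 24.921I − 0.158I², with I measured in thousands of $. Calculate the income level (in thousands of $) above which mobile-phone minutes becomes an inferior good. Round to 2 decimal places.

dQ/dI = 24.921 − 0.316I.
The good is inferior where dQ/dI < 0. Setting dQ/dI = 0 gives I = 24.921 / 0.316 = 78.86.

78.86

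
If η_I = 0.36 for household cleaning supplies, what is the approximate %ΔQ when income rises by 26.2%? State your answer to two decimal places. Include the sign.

9.43%

%ΔQ ≈ η × %ΔI = 0.36 × 26.2% = 9.43%.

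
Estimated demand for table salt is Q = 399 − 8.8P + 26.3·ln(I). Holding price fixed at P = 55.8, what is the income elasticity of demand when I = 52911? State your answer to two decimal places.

At P = 55.8, I = 52911: Q = 194.008.
Holding P constant, ∂Q/∂I = 26.3/I = 0.000497061.
η_I = (∂Q/∂I)·(I/Q) = 0.000497061 × (52911/194.008) = 0.14.

0.14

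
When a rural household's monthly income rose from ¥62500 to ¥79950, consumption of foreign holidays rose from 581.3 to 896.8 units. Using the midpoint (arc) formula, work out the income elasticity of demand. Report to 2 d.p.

ΔQ = 896.8 − 581.3 = 315.5; midpoint Q̄ = (581.3 + 896.8)/2 = 739.05.
ΔI = 79950 − 62500 = 17450; midpoint Ī = (62500 + 79950)/2 = 71225.
η = (ΔQ/Q̄) ÷ (ΔI/Ī) = (315.5/739.05) ÷ (17450/71225) = 1.74.

1.74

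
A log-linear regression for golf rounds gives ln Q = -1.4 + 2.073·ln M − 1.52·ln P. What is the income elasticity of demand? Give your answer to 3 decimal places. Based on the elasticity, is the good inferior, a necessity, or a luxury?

2.073 (luxury)

In a log-linear demand, the coefficient on ln M is the income elasticity.
So η = 2.073.
η > 1 ⇒ luxury.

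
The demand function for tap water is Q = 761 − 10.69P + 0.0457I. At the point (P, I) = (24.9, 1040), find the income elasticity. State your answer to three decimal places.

At P = 24.9, I = 1040: Q = 542.347.
Holding P constant, ∂Q/∂I = 0.0457.
η_I = (∂Q/∂I)·(I/Q) = 0.0457 × (1040/542.347) = 0.088.

0.088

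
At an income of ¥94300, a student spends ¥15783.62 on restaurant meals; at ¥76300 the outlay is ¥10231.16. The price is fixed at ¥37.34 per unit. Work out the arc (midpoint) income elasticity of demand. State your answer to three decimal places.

2.023

With a constant price, Q₁ = 15783.62/37.34 = 422.700 and Q₂ = 10231.16/37.34 = 274.000 (equivalently, work directly with expenditure since P cancels).
Midpoint %ΔQ = (10231.16 − 15783.62)/13007.39 = -0.42687; midpoint %ΔI = (76300 − 94300)/85300 = -0.21102.
η = -0.42687 / -0.21102 = 2.023.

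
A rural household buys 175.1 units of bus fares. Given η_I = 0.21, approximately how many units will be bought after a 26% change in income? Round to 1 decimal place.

%ΔQ ≈ η × %ΔI = 0.21 × 26% = 5.46%.
New Q ≈ 175.1 × (1 + 0.0546) = 184.7.

184.7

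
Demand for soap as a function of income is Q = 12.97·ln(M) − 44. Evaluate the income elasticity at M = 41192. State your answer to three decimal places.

At M = 41192: Q = 93.819.
dQ/dM = 12.97/M = 0.000314867 at this income.
η = (dQ/dM)·(M/Q) = 0.000314867 × (41192/93.819) = 0.138.

0.138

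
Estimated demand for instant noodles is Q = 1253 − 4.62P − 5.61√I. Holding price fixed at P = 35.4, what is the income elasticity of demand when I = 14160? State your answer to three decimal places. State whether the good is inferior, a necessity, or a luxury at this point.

At P = 35.4, I = 14160: Q = 421.886.
Holding P constant, ∂Q/∂I = -5.61/(2√I) = -0.0235723.
η_I = (∂Q/∂I)·(I/Q) = -0.0235723 × (14160/421.886) = -0.791.
Since η < 0, this is an inferior good.

-0.791 (inferior good)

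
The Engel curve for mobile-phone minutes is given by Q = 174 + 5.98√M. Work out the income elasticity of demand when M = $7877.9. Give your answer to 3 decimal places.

0.377

At M = 7877.9: Q = 704.770.
dQ/dM = 5.98/(2√M) = 0.0336873 at this income.
η = (dQ/dM)·(M/Q) = 0.0336873 × (7877.9/704.770) = 0.377.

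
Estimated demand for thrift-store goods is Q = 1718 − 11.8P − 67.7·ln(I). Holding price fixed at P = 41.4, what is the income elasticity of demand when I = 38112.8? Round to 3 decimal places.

At P = 41.4, I = 38112.8: Q = 515.360.
Holding P constant, ∂Q/∂I = -67.7/I = -0.00177631.
η_I = (∂Q/∂I)·(I/Q) = -0.00177631 × (38112.8/515.360) = -0.131.

-0.131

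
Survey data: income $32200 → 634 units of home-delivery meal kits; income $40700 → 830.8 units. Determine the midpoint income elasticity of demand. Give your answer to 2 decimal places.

ΔQ = 830.8 − 634 = 196.8; midpoint Q̄ = (634 + 830.8)/2 = 732.4.
ΔI = 40700 − 32200 = 8500; midpoint Ī = (32200 + 40700)/2 = 36450.
η = (ΔQ/Q̄) ÷ (ΔI/Ī) = (196.8/732.4) ÷ (8500/36450) = 1.15.

1.15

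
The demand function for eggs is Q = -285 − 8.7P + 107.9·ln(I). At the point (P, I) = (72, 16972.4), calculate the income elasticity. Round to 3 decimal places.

At P = 72, I = 16972.4: Q = 139.475.
Holding P constant, ∂Q/∂I = 107.9/I = 0.00635738.
η_I = (∂Q/∂I)·(I/Q) = 0.00635738 × (16972.4/139.475) = 0.774.

0.774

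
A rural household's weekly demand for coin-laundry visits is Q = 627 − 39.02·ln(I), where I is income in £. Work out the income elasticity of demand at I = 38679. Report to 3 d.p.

-0.182

At I = 38679: Q = 214.830.
dQ/dI = -39.02/I = -0.00100882 at this income.
η = (dQ/dI)·(I/Q) = -0.00100882 × (38679/214.830) = -0.182.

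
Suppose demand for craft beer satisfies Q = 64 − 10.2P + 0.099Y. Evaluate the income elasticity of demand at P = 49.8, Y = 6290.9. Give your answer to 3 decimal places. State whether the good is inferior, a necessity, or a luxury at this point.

3.482 (luxury)

At P = 49.8, Y = 6290.9: Q = 178.839.
Holding P constant, ∂Q/∂Y = 0.099.
η_Y = (∂Q/∂Y)·(Y/Q) = 0.099 × (6290.9/178.839) = 3.482.
Since η > 1, this is a luxury.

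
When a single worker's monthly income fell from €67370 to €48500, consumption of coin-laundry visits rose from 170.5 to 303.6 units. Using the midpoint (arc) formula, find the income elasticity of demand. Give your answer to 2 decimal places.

-1.72

ΔQ = 303.6 − 170.5 = 133.1; midpoint Q̄ = (170.5 + 303.6)/2 = 237.05.
ΔI = 48500 − 67370 = -18870; midpoint Ī = (67370 + 48500)/2 = 57935.
η = (ΔQ/Q̄) ÷ (ΔI/Ī) = (133.1/237.05) ÷ (-18870/57935) = -1.72.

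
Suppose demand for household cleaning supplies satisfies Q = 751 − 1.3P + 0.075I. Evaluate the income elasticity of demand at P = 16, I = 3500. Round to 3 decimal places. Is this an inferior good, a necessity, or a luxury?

0.264 (necessity)

At P = 16, I = 3500: Q = 992.700.
Holding P constant, ∂Q/∂I = 0.075.
η_I = (∂Q/∂I)·(I/Q) = 0.075 × (3500/992.700) = 0.264.
Since 0 < η < 1, this is a necessity.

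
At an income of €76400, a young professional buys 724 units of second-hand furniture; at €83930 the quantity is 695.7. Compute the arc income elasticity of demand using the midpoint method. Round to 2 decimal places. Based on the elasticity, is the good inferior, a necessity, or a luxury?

-0.42 (inferior good)

ΔQ = 695.7 − 724 = -28.3; midpoint Q̄ = (724 + 695.7)/2 = 709.85.
ΔI = 83930 − 76400 = 7530; midpoint Ī = (76400 + 83930)/2 = 80165.
η = (ΔQ/Q̄) ÷ (ΔI/Ī) = (-28.3/709.85) ÷ (7530/80165) = -0.42.
η < 0 ⇒ inferior good.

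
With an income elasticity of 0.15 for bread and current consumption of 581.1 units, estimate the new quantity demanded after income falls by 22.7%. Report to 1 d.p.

561.3

%ΔQ ≈ η × %ΔI = 0.15 × (-22.7%) = -3.405%.
New Q ≈ 581.1 × (1 − 0.03405) = 561.3.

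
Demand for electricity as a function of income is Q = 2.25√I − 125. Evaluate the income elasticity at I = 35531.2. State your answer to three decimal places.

0.709

At I = 35531.2: Q = 299.119.
dQ/dI = 2.25/(2√I) = 0.00596826 at this income.
η = (dQ/dI)·(I/Q) = 0.00596826 × (35531.2/299.119) = 0.709.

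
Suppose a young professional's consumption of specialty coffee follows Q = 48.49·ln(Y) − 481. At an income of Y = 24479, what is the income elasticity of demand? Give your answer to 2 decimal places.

5.38

At Y = 24479: Q = 9.019.
dQ/dY = 48.49/Y = 0.00198088 at this income.
η = (dQ/dY)·(Y/Q) = 0.00198088 × (24479/9.019) = 5.38.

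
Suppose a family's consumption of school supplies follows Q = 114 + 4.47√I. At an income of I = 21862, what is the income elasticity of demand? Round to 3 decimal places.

0.426

At I = 21862: Q = 774.925.
dQ/dI = 4.47/(2√I) = 0.0151159 at this income.
η = (dQ/dI)·(I/Q) = 0.0151159 × (21862/774.925) = 0.426.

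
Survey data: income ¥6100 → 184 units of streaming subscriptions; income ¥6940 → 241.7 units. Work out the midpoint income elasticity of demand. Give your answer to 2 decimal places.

2.10

ΔQ = 241.7 − 184 = 57.7; midpoint Q̄ = (184 + 241.7)/2 = 212.85.
ΔI = 6940 − 6100 = 840; midpoint Ī = (6100 + 6940)/2 = 6520.
η = (ΔQ/Q̄) ÷ (ΔI/Ī) = (57.7/212.85) ÷ (840/6520) = 2.10.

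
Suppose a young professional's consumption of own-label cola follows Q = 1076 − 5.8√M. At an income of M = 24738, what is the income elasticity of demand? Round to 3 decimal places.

-2.785

At M = 24738: Q = 163.758.
dQ/dM = -5.8/(2√M) = -0.0184381 at this income.
η = (dQ/dM)·(M/Q) = -0.0184381 × (24738/163.758) = -2.785.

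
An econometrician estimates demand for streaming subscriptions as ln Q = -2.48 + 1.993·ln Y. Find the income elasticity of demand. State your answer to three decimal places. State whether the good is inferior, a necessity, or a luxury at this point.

In a log-linear demand, the coefficient on ln Y is the income elasticity.
So η = 1.993.
η > 1 ⇒ luxury.

1.993 (luxury)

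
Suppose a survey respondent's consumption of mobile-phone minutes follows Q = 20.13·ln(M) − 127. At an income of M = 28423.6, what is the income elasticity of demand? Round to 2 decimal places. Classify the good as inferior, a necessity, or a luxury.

0.25 (necessity)

At M = 28423.6: Q = 79.433.
dQ/dM = 20.13/M = 0.000708214 at this income.
η = (dQ/dM)·(M/Q) = 0.000708214 × (28423.6/79.433) = 0.25.
Since 0 < η < 1, the good is a necessity.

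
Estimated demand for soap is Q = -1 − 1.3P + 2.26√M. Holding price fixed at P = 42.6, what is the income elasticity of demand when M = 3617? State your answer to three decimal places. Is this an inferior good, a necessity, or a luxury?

0.854 (necessity)

At P = 42.6, M = 3617: Q = 79.540.
Holding P constant, ∂Q/∂M = 2.26/(2√M) = 0.018789.
η_M = (∂Q/∂M)·(M/Q) = 0.018789 × (3617/79.540) = 0.854.
Since 0 < η < 1, this is a necessity.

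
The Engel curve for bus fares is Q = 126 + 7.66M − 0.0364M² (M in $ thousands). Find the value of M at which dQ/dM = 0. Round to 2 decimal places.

dQ/dM = 7.66 − 0.0728M.
The good is inferior where dQ/dM < 0. Setting dQ/dM = 0 gives M = 7.66 / 0.0728 = 105.22.

105.22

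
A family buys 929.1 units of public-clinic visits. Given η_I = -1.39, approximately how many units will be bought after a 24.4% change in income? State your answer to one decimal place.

614.0

%ΔQ ≈ η × %ΔI = -1.39 × 24.4% = -33.916%.
New Q ≈ 929.1 × (1 − 0.33916) = 614.0.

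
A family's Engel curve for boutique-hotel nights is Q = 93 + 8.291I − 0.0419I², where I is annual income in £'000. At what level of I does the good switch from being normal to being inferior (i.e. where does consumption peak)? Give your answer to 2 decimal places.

dQ/dI = 8.291 − 0.0838I.
The good is inferior where dQ/dI < 0. Setting dQ/dI = 0 gives I = 8.291 / 0.0838 = 98.94.

98.94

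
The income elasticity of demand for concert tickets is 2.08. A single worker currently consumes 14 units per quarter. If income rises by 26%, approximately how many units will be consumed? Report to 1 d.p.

21.6

%ΔQ ≈ η × %ΔI = 2.08 × 26% = 54.08%.
New Q ≈ 14 × (1 + 0.5408) = 21.6.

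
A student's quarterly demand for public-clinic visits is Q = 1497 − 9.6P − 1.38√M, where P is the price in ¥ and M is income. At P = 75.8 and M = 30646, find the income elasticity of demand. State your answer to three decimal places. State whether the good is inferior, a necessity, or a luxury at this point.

At P = 75.8, M = 30646: Q = 527.737.
Holding P constant, ∂Q/∂M = -1.38/(2√M) = -0.00394151.
η_M = (∂Q/∂M)·(M/Q) = -0.00394151 × (30646/527.737) = -0.229.
Since η < 0, this is an inferior good.

-0.229 (inferior good)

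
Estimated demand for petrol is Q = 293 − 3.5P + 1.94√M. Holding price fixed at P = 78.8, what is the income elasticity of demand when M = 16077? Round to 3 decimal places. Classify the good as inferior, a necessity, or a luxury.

0.467 (necessity)

At P = 78.8, M = 16077: Q = 263.183.
Holding P constant, ∂Q/∂M = 1.94/(2√M) = 0.00765014.
η_M = (∂Q/∂M)·(M/Q) = 0.00765014 × (16077/263.183) = 0.467.
Since 0 < η < 1, this is a necessity.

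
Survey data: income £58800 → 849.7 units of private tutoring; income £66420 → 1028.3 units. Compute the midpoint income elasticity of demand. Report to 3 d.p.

1.563

ΔQ = 1028.3 − 849.7 = 178.6; midpoint Q̄ = (849.7 + 1028.3)/2 = 939.
ΔI = 66420 − 58800 = 7620; midpoint Ī = (58800 + 66420)/2 = 62610.
η = (ΔQ/Q̄) ÷ (ΔI/Ī) = (178.6/939) ÷ (7620/62610) = 1.563.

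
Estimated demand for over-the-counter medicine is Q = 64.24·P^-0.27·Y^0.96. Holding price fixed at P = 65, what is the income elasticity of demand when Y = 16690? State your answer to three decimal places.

0.960

For a multiplicative demand Q = A·P^α·Y^β, the income elasticity is β everywhere.
Here β = 0.96, so η = 0.960.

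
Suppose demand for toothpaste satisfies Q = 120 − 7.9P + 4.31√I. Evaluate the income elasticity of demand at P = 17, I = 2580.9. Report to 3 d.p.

0.535

At P = 17, I = 2580.9: Q = 204.659.
Holding P constant, ∂Q/∂I = 4.31/(2√I) = 0.0424191.
η_I = (∂Q/∂I)·(I/Q) = 0.0424191 × (2580.9/204.659) = 0.535.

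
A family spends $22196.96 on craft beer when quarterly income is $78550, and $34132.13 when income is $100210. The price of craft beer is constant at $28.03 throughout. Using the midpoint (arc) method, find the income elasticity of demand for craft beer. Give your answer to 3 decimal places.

1.749

With a constant price, Q₁ = 22196.96/28.03 = 791.900 and Q₂ = 34132.13/28.03 = 1217.700 (equivalently, work directly with expenditure since P cancels).
Midpoint %ΔQ = (34132.13 − 22196.96)/28164.55 = 0.42377; midpoint %ΔI = (100210 − 78550)/89380 = 0.24234.
η = 0.42377 / 0.24234 = 1.749.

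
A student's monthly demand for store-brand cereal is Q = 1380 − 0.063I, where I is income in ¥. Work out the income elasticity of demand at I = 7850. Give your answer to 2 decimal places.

-0.56

At I = 7850: Q = 885.450.
dQ/dI = −0.063.
η = (dQ/dI)·(I/Q) = -0.063 × (7850/885.450) = -0.56.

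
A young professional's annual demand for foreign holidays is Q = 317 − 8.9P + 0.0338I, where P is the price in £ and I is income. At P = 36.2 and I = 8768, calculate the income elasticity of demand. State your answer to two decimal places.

1.02

At P = 36.2, I = 8768: Q = 291.178.
Holding P constant, ∂Q/∂I = 0.0338.
η_I = (∂Q/∂I)·(I/Q) = 0.0338 × (8768/291.178) = 1.02.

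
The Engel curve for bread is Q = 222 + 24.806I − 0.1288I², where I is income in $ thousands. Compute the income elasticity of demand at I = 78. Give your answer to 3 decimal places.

At I = 78: Q = 1373.2488.
dQ/dI = 24.806 − 0.2576I = 4.71320.
η = (dQ/dI)·(I/Q) = 4.71320 × (78/1373.2488) = 0.268.

0.268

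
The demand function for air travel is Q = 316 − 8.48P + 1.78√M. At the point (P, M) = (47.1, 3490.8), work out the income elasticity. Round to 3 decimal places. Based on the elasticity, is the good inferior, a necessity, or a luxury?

2.417 (luxury)

At P = 47.1, M = 3490.8: Q = 21.760.
Holding P constant, ∂Q/∂M = 1.78/(2√M) = 0.0150636.
η_M = (∂Q/∂M)·(M/Q) = 0.0150636 × (3490.8/21.760) = 2.417.
Since η > 1, this is a luxury.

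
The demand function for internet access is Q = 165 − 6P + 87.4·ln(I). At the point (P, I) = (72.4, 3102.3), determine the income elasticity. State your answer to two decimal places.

0.20

At P = 72.4, I = 3102.3: Q = 433.287.
Holding P constant, ∂Q/∂I = 87.4/I = 0.0281726.
η_I = (∂Q/∂I)·(I/Q) = 0.0281726 × (3102.3/433.287) = 0.20.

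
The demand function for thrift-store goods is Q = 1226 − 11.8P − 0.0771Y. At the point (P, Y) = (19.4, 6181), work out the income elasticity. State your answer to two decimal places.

At P = 19.4, Y = 6181: Q = 520.525.
Holding P constant, ∂Q/∂Y = −0.0771.
η_Y = (∂Q/∂Y)·(Y/Q) = -0.0771 × (6181/520.525) = -0.92.

-0.92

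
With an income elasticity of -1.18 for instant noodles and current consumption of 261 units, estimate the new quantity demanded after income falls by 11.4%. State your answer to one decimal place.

296.1

%ΔQ ≈ η × %ΔI = -1.18 × (-11.4%) = 13.452%.
New Q ≈ 261 × (1 + 0.13452) = 296.1.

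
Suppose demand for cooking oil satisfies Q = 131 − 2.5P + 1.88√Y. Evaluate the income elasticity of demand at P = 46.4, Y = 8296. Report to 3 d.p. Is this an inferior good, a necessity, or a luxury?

At P = 46.4, Y = 8296: Q = 186.235.
Holding P constant, ∂Q/∂Y = 1.88/(2√Y) = 0.0103203.
η_Y = (∂Q/∂Y)·(Y/Q) = 0.0103203 × (8296/186.235) = 0.460.
Since 0 < η < 1, this is a necessity.

0.460 (necessity)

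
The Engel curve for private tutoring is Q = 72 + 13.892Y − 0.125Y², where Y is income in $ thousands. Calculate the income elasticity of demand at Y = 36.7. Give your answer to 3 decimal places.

0.419

At Y = 36.7: Q = 413.4752.
dQ/dY = 13.892 − 0.25Y = 4.71700.
η = (dQ/dY)·(Y/Q) = 4.71700 × (36.7/413.4752) = 0.419.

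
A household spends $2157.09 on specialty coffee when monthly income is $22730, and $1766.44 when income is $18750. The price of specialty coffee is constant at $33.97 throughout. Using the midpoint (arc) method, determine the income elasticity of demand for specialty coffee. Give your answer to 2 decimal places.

With a constant price, Q₁ = 2157.09/33.97 = 63.500 and Q₂ = 1766.44/33.97 = 52.000 (equivalently, work directly with expenditure since P cancels).
Midpoint %ΔQ = (1766.44 − 2157.09)/1961.77 = -0.19913; midpoint %ΔI = (18750 − 22730)/20740 = -0.19190.
η = -0.19913 / -0.19190 = 1.04.

1.04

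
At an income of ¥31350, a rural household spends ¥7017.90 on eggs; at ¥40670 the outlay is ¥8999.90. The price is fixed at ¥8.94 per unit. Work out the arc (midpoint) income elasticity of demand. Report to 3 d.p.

0.956

With a constant price, Q₁ = 7017.90/8.94 = 785.000 and Q₂ = 8999.90/8.94 = 1006.700 (equivalently, work directly with expenditure since P cancels).
Midpoint %ΔQ = (8999.90 − 7017.90)/8008.90 = 0.24747; midpoint %ΔI = (40670 − 31350)/36010 = 0.25882.
η = 0.24747 / 0.25882 = 0.956.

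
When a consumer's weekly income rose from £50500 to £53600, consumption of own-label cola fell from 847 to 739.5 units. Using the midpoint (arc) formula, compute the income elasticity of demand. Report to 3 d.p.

ΔQ = 739.5 − 847 = -107.5; midpoint Q̄ = (847 + 739.5)/2 = 793.25.
ΔI = 53600 − 50500 = 3100; midpoint Ī = (50500 + 53600)/2 = 52050.
η = (ΔQ/Q̄) ÷ (ΔI/Ī) = (-107.5/793.25) ÷ (3100/52050) = -2.275.

-2.275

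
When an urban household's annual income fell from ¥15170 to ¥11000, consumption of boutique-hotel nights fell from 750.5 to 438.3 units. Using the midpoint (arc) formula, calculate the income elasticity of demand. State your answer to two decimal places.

1.65

ΔQ = 438.3 − 750.5 = -312.2; midpoint Q̄ = (750.5 + 438.3)/2 = 594.4.
ΔI = 11000 − 15170 = -4170; midpoint Ī = (15170 + 11000)/2 = 13085.
η = (ΔQ/Q̄) ÷ (ΔI/Ī) = (-312.2/594.4) ÷ (-4170/13085) = 1.65.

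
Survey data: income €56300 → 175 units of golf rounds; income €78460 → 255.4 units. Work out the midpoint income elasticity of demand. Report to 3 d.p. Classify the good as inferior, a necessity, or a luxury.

1.136 (luxury)

ΔQ = 255.4 − 175 = 80.4; midpoint Q̄ = (175 + 255.4)/2 = 215.2.
ΔI = 78460 − 56300 = 22160; midpoint Ī = (56300 + 78460)/2 = 67380.
η = (ΔQ/Q̄) ÷ (ΔI/Ī) = (80.4/215.2) ÷ (22160/67380) = 1.136.
η > 1 ⇒ luxury.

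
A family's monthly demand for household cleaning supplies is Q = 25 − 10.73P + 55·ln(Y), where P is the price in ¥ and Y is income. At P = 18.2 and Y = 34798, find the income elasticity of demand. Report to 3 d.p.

0.136

At P = 18.2, Y = 34798: Q = 404.866.
Holding P constant, ∂Q/∂Y = 55/Y = 0.00158055.
η_Y = (∂Q/∂Y)·(Y/Q) = 0.00158055 × (34798/404.866) = 0.136.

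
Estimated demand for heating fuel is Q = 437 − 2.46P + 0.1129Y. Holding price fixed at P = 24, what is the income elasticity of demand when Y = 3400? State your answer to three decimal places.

At P = 24, Y = 3400: Q = 761.820.
Holding P constant, ∂Q/∂Y = 0.1129.
η_Y = (∂Q/∂Y)·(Y/Q) = 0.1129 × (3400/761.820) = 0.504.

0.504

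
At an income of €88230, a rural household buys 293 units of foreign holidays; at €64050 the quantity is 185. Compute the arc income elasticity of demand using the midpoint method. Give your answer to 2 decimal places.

1.42

ΔQ = 185 − 293 = -108; midpoint Q̄ = (293 + 185)/2 = 239.
ΔI = 64050 − 88230 = -24180; midpoint Ī = (88230 + 64050)/2 = 76140.
η = (ΔQ/Q̄) ÷ (ΔI/Ī) = (-108/239) ÷ (-24180/76140) = 1.42.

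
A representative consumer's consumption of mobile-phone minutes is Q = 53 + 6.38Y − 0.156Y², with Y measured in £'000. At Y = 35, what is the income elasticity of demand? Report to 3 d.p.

At Y = 35: Q = 85.2000.
dQ/dY = 6.38 − 0.312Y = -4.54000.
η = (dQ/dY)·(Y/Q) = -4.54000 × (35/85.2000) = -1.865.

-1.865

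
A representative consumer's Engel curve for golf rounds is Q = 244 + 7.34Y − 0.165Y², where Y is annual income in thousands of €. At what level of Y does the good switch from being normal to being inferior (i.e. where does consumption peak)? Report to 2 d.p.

dQ/dY = 7.34 − 0.33Y.
The good is inferior where dQ/dY < 0. Setting dQ/dY = 0 gives Y = 7.34 / 0.33 = 22.24.

22.24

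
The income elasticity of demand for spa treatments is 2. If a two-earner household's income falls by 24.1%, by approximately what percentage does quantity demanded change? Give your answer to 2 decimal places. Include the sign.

-48.20%

%ΔQ ≈ η × %ΔI = 2 × (-24.1%) = -48.20%.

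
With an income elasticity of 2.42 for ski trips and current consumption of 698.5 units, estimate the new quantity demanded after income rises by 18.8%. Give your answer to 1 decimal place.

%ΔQ ≈ η × %ΔI = 2.42 × 18.8% = 45.496%.
New Q ≈ 698.5 × (1 + 0.45496) = 1016.3.

1016.3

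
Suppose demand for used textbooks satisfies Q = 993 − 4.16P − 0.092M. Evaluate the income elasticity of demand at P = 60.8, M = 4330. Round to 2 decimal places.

At P = 60.8, M = 4330: Q = 341.712.
Holding P constant, ∂Q/∂M = −0.092.
η_M = (∂Q/∂M)·(M/Q) = -0.092 × (4330/341.712) = -1.17.

-1.17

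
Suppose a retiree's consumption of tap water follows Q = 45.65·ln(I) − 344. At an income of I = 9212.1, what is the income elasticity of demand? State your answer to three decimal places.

At I = 9212.1: Q = 72.706.
dQ/dI = 45.65/I = 0.00495544 at this income.
η = (dQ/dI)·(I/Q) = 0.00495544 × (9212.1/72.706) = 0.628.

0.628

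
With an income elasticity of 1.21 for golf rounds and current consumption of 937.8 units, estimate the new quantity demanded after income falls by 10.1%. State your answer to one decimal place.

823.2

%ΔQ ≈ η × %ΔI = 1.21 × (-10.1%) = -12.221%.
New Q ≈ 937.8 × (1 − 0.12221) = 823.2.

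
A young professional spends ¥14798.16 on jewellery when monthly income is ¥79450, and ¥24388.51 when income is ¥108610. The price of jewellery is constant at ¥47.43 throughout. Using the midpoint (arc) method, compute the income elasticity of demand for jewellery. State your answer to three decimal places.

With a constant price, Q₁ = 14798.16/47.43 = 312.000 and Q₂ = 24388.51/47.43 = 514.200 (equivalently, work directly with expenditure since P cancels).
Midpoint %ΔQ = (24388.51 − 14798.16)/19593.34 = 0.48947; midpoint %ΔI = (108610 − 79450)/94030 = 0.31011.
η = 0.48947 / 0.31011 = 1.578.

1.578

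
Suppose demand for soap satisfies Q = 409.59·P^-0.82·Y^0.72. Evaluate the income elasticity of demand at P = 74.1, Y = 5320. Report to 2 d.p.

For a multiplicative demand Q = A·P^α·Y^β, the income elasticity is β everywhere.
Here β = 0.72, so η = 0.72.

0.72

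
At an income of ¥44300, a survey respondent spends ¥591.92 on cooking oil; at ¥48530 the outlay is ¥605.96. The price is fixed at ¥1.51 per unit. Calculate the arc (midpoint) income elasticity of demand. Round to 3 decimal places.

With a constant price, Q₁ = 591.92/1.51 = 392.000 and Q₂ = 605.96/1.51 = 401.298 (equivalently, work directly with expenditure since P cancels).
Midpoint %ΔQ = (605.96 − 591.92)/598.94 = 0.02344; midpoint %ΔI = (48530 − 44300)/46415 = 0.09113.
η = 0.02344 / 0.09113 = 0.257.

0.257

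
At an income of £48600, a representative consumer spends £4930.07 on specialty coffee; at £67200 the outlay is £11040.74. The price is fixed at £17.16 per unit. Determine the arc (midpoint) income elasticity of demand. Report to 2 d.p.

2.38

With a constant price, Q₁ = 4930.07/17.16 = 287.300 and Q₂ = 11040.74/17.16 = 643.400 (equivalently, work directly with expenditure since P cancels).
Midpoint %ΔQ = (11040.74 − 4930.07)/7985.41 = 0.76523; midpoint %ΔI = (67200 − 48600)/57900 = 0.32124.
η = 0.76523 / 0.32124 = 2.38.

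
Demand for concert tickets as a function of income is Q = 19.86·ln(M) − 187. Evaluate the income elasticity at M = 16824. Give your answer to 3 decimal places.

At M = 16824: Q = 6.249.
dQ/dM = 19.86/M = 0.00118046 at this income.
η = (dQ/dM)·(M/Q) = 0.00118046 × (16824/6.249) = 3.178.

3.178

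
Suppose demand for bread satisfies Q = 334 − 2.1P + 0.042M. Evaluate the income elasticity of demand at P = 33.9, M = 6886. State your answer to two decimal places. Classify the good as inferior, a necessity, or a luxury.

At P = 33.9, M = 6886: Q = 552.022.
Holding P constant, ∂Q/∂M = 0.042.
η_M = (∂Q/∂M)·(M/Q) = 0.042 × (6886/552.022) = 0.52.
Since 0 < η < 1, this is a necessity.

0.52 (necessity)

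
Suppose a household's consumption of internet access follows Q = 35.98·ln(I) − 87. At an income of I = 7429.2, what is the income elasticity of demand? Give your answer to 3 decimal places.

0.154

At I = 7429.2: Q = 233.696.
dQ/dI = 35.98/I = 0.00484305 at this income.
η = (dQ/dI)·(I/Q) = 0.00484305 × (7429.2/233.696) = 0.154.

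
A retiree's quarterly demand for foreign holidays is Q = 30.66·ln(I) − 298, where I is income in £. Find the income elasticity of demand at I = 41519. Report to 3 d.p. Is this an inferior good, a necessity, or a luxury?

1.094 (luxury)

At I = 41519: Q = 28.036.
dQ/dI = 30.66/I = 0.000738457 at this income.
η = (dQ/dI)·(I/Q) = 0.000738457 × (41519/28.036) = 1.094.
Since η > 1, the good is a luxury.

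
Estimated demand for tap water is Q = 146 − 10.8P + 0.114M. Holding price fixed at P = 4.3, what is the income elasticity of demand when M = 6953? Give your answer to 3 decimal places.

0.888

At P = 4.3, M = 6953: Q = 892.202.
Holding P constant, ∂Q/∂M = 0.114.
η_M = (∂Q/∂M)·(M/Q) = 0.114 × (6953/892.202) = 0.888.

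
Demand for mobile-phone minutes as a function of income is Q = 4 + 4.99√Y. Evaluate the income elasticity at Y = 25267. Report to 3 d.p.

At Y = 25267: Q = 797.190.
dQ/dY = 4.99/(2√Y) = 0.0156962 at this income.
η = (dQ/dY)·(Y/Q) = 0.0156962 × (25267/797.190) = 0.497.

0.497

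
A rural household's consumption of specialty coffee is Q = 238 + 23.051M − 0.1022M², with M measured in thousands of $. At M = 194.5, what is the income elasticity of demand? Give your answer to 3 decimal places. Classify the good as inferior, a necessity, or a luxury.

At M = 194.5: Q = 855.1680.
dQ/dM = 23.051 − 0.2044M = -16.70480.
η = (dQ/dM)·(M/Q) = -16.70480 × (194.5/855.1680) = -3.799.
η < 0 ⇒ inferior good.

-3.799 (inferior good)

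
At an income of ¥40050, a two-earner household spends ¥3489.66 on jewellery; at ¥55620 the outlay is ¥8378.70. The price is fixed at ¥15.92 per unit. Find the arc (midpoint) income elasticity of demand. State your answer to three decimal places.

With a constant price, Q₁ = 3489.66/15.92 = 219.200 and Q₂ = 8378.70/15.92 = 526.300 (equivalently, work directly with expenditure since P cancels).
Midpoint %ΔQ = (8378.70 − 3489.66)/5934.18 = 0.82388; midpoint %ΔI = (55620 − 40050)/47835 = 0.32549.
η = 0.82388 / 0.32549 = 2.531.

2.531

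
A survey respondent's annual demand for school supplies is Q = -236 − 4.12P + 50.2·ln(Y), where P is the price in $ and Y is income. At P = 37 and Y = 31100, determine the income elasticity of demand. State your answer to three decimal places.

At P = 37, Y = 31100: Q = 130.877.
Holding P constant, ∂Q/∂Y = 50.2/Y = 0.00161415.
η_Y = (∂Q/∂Y)·(Y/Q) = 0.00161415 × (31100/130.877) = 0.384.

0.384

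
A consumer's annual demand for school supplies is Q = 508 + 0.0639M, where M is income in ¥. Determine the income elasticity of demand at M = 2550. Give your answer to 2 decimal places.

0.24

At M = 2550: Q = 670.945.
dQ/dM = 0.0639.
η = (dQ/dM)·(M/Q) = 0.0639 × (2550/670.945) = 0.24.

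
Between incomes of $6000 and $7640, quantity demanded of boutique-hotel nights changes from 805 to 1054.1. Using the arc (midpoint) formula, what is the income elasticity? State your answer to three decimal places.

1.114

ΔQ = 1054.1 − 805 = 249.1; midpoint Q̄ = (805 + 1054.1)/2 = 929.55.
ΔI = 7640 − 6000 = 1640; midpoint Ī = (6000 + 7640)/2 = 6820.
η = (ΔQ/Q̄) ÷ (ΔI/Ī) = (249.1/929.55) ÷ (1640/6820) = 1.114.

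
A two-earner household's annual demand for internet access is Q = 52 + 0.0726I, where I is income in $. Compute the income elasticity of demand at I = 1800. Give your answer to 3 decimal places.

0.715

At I = 1800: Q = 182.680.
dQ/dI = 0.0726.
η = (dQ/dI)·(I/Q) = 0.0726 × (1800/182.680) = 0.715.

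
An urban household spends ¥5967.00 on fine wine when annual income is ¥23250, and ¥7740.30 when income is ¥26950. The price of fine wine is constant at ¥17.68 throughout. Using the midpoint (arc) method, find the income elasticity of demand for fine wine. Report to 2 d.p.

With a constant price, Q₁ = 5967.00/17.68 = 337.500 and Q₂ = 7740.30/17.68 = 437.800 (equivalently, work directly with expenditure since P cancels).
Midpoint %ΔQ = (7740.30 − 5967.00)/6853.65 = 0.25874; midpoint %ΔI = (26950 − 23250)/25100 = 0.14741.
η = 0.25874 / 0.14741 = 1.76.

1.76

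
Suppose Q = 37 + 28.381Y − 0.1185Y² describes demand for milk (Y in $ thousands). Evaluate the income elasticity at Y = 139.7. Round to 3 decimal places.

At Y = 139.7: Q = 1689.1690.
dQ/dY = 28.381 − 0.237Y = -4.72790.
η = (dQ/dY)·(Y/Q) = -4.72790 × (139.7/1689.1690) = -0.391.

-0.391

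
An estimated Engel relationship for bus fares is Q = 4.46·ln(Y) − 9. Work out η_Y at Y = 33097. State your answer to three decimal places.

At Y = 33097: Q = 37.416.
dQ/dY = 4.46/Y = 0.000134755 at this income.
η = (dQ/dY)·(Y/Q) = 0.000134755 × (33097/37.416) = 0.119.

0.119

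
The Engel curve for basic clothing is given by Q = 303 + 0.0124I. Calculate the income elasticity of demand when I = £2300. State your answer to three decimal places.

0.086

At I = 2300: Q = 331.520.
dQ/dI = 0.0124.
η = (dQ/dI)·(I/Q) = 0.0124 × (2300/331.520) = 0.086.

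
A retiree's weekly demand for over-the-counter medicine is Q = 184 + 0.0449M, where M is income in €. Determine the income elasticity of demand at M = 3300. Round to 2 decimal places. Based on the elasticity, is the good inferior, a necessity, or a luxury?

0.45 (necessity)

At M = 3300: Q = 332.170.
dQ/dM = 0.0449.
η = (dQ/dM)·(M/Q) = 0.0449 × (3300/332.170) = 0.45.
Since 0 < η < 1, the good is a necessity.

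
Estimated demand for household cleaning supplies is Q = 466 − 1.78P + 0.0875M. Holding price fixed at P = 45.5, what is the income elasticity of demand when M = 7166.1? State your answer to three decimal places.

0.620

At P = 45.5, M = 7166.1: Q = 1012.044.
Holding P constant, ∂Q/∂M = 0.0875.
η_M = (∂Q/∂M)·(M/Q) = 0.0875 × (7166.1/1012.044) = 0.620.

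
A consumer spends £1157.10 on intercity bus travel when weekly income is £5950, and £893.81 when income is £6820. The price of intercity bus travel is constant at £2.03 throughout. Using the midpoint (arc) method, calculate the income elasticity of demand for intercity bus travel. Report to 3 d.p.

With a constant price, Q₁ = 1157.10/2.03 = 570.000 and Q₂ = 893.81/2.03 = 440.300 (equivalently, work directly with expenditure since P cancels).
Midpoint %ΔQ = (893.81 − 1157.10)/1025.46 = -0.25675; midpoint %ΔI = (6820 − 5950)/6385 = 0.13626.
η = -0.25675 / 0.13626 = -1.884.

-1.884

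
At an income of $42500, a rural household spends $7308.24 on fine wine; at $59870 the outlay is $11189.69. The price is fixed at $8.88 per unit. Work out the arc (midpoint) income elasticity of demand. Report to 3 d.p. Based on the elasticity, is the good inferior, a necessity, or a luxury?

With a constant price, Q₁ = 7308.24/8.88 = 823.000 and Q₂ = 11189.69/8.88 = 1260.100 (equivalently, work directly with expenditure since P cancels).
Midpoint %ΔQ = (11189.69 − 7308.24)/9248.97 = 0.41966; midpoint %ΔI = (59870 − 42500)/51185 = 0.33936.
η = 0.41966 / 0.33936 = 1.237.
η > 1 ⇒ luxury.

1.237 (luxury)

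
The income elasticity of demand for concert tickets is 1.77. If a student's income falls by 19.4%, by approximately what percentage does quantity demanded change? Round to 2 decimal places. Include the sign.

%ΔQ ≈ η × %ΔI = 1.77 × (-19.4%) = -34.34%.

-34.34%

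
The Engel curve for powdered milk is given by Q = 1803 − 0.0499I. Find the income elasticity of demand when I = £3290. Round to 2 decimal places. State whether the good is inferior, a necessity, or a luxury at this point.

-0.10 (inferior good)

At I = 3290: Q = 1638.829.
dQ/dI = −0.0499.
η = (dQ/dI)·(I/Q) = -0.0499 × (3290/1638.829) = -0.10.
Since η < 0, the good is an inferior good.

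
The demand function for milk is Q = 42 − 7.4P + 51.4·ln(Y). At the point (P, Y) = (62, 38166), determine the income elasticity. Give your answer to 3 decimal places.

At P = 62, Y = 38166: Q = 125.455.
Holding P constant, ∂Q/∂Y = 51.4/Y = 0.00134675.
η_Y = (∂Q/∂Y)·(Y/Q) = 0.00134675 × (38166/125.455) = 0.410.

0.410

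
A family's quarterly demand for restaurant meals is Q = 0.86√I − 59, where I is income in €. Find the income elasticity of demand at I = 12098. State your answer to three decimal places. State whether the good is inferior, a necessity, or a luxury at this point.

At I = 12098: Q = 35.592.
dQ/dI = 0.86/(2√I) = 0.00390941 at this income.
η = (dQ/dI)·(I/Q) = 0.00390941 × (12098/35.592) = 1.329.
Since η > 1, the good is a luxury.

1.329 (luxury)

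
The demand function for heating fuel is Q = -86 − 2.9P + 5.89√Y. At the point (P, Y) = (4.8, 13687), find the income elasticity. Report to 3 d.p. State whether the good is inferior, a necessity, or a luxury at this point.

At P = 4.8, Y = 13687: Q = 589.160.
Holding P constant, ∂Q/∂Y = 5.89/(2√Y) = 0.0251728.
η_Y = (∂Q/∂Y)·(Y/Q) = 0.0251728 × (13687/589.160) = 0.585.
Since 0 < η < 1, this is a necessity.

0.585 (necessity)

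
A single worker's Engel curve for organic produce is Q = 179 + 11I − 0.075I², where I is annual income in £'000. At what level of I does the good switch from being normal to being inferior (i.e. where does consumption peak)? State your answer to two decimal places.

73.33

dQ/dI = 11 − 0.15I.
The good is inferior where dQ/dI < 0. Setting dQ/dI = 0 gives I = 11 / 0.15 = 73.33.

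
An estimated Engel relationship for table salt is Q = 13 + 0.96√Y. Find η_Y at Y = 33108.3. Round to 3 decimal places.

At Y = 33108.3: Q = 187.679.
dQ/dY = 0.96/(2√Y) = 0.00263799 at this income.
η = (dQ/dY)·(Y/Q) = 0.00263799 × (33108.3/187.679) = 0.465.

0.465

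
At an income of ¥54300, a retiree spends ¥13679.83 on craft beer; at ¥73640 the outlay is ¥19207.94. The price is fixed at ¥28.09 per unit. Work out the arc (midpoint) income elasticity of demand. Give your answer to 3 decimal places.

With a constant price, Q₁ = 13679.83/28.09 = 487.000 and Q₂ = 19207.94/28.09 = 683.800 (equivalently, work directly with expenditure since P cancels).
Midpoint %ΔQ = (19207.94 − 13679.83)/16443.88 = 0.33618; midpoint %ΔI = (73640 − 54300)/63970 = 0.30233.
η = 0.33618 / 0.30233 = 1.112.

1.112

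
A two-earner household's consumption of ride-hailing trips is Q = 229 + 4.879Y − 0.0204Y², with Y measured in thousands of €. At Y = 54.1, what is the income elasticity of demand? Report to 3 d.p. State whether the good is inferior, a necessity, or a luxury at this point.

0.334 (necessity)

At Y = 54.1: Q = 433.2470.
dQ/dY = 4.879 − 0.0408Y = 2.67172.
η = (dQ/dY)·(Y/Q) = 2.67172 × (54.1/433.2470) = 0.334.
0 < η < 1 ⇒ necessity.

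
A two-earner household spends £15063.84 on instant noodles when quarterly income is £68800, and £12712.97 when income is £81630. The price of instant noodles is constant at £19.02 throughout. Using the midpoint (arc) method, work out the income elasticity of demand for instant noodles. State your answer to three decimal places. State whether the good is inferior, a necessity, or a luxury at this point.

-0.992 (inferior good)

With a constant price, Q₁ = 15063.84/19.02 = 792.000 and Q₂ = 12712.97/19.02 = 668.400 (equivalently, work directly with expenditure since P cancels).
Midpoint %ΔQ = (12712.97 − 15063.84)/13888.41 = -0.16927; midpoint %ΔI = (81630 − 68800)/75215 = 0.17058.
η = -0.16927 / 0.17058 = -0.992.
η < 0 ⇒ inferior good.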